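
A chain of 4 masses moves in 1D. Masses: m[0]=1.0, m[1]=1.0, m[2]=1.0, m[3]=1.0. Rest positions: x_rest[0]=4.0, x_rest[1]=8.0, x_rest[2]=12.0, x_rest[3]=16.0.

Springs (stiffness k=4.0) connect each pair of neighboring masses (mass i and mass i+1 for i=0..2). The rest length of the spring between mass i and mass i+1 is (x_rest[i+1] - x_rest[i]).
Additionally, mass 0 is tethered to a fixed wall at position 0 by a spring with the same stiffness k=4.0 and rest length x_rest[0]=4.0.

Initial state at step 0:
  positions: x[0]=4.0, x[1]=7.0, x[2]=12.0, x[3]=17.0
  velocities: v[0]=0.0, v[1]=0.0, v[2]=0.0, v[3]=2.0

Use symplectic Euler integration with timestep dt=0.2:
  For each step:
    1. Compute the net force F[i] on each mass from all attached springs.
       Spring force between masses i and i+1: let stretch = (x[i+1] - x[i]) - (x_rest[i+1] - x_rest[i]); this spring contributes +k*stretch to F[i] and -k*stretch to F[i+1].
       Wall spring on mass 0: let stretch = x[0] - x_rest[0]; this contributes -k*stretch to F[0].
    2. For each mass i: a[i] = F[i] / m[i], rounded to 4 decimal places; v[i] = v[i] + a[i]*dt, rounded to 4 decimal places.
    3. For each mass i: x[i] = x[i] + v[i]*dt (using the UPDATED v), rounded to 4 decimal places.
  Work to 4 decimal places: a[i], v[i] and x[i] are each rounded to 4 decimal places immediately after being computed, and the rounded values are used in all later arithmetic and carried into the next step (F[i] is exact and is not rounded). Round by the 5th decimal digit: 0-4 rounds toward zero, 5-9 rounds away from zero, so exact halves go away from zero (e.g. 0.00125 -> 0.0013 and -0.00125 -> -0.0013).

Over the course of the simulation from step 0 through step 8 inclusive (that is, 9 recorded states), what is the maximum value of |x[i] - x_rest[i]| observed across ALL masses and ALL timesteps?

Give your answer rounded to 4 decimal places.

Step 0: x=[4.0000 7.0000 12.0000 17.0000] v=[0.0000 0.0000 0.0000 2.0000]
Step 1: x=[3.8400 7.3200 12.0000 17.2400] v=[-0.8000 1.6000 0.0000 1.2000]
Step 2: x=[3.6224 7.8320 12.0896 17.2816] v=[-1.0880 2.5600 0.4480 0.2080]
Step 3: x=[3.4988 8.3517 12.3287 17.1325] v=[-0.6182 2.5984 1.1955 -0.7456]
Step 4: x=[3.5918 8.7312 12.7001 16.8548] v=[0.4651 1.8977 1.8569 -1.3886]
Step 5: x=[3.9324 8.9235 13.1012 16.5523] v=[1.7032 0.9613 2.0055 -1.5124]
Step 6: x=[4.4424 8.9856 13.3860 16.3376] v=[2.5502 0.3106 1.4242 -1.0733]
Step 7: x=[4.9686 9.0249 13.4390 16.2907] v=[2.6308 0.1964 0.2652 -0.2346]
Step 8: x=[5.3488 9.1214 13.2421 16.4275] v=[1.9010 0.4826 -0.9847 0.6840]
Max displacement = 1.4390

Answer: 1.4390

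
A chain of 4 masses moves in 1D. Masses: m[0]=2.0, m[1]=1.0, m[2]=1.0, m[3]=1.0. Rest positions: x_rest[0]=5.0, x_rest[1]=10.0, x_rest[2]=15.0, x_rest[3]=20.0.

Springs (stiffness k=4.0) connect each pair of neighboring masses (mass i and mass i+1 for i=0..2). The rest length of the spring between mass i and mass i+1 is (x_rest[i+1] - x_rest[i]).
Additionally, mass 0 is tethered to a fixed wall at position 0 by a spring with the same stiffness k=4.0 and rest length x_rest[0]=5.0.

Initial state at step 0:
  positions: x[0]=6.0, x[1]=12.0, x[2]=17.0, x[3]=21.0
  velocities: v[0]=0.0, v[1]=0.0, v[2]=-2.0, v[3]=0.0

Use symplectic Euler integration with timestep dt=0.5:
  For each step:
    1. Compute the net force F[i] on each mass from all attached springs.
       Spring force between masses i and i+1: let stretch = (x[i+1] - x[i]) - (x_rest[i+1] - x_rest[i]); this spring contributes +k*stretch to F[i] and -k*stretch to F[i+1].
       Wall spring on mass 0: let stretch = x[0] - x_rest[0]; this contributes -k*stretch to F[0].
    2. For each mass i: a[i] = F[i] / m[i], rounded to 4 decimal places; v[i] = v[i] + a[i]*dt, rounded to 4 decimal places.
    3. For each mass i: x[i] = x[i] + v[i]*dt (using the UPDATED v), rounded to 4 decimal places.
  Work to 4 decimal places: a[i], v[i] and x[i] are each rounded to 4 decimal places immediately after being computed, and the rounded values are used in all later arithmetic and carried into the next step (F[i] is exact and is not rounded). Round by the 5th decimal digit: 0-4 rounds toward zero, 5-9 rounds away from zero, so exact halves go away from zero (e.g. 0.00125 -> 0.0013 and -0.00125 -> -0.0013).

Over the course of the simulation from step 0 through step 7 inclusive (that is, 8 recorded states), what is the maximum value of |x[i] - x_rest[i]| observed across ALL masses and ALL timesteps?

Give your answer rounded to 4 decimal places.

Step 0: x=[6.0000 12.0000 17.0000 21.0000] v=[0.0000 0.0000 -2.0000 0.0000]
Step 1: x=[6.0000 11.0000 15.0000 22.0000] v=[0.0000 -2.0000 -4.0000 2.0000]
Step 2: x=[5.5000 9.0000 16.0000 21.0000] v=[-1.0000 -4.0000 2.0000 -2.0000]
Step 3: x=[4.0000 10.5000 15.0000 20.0000] v=[-3.0000 3.0000 -2.0000 -2.0000]
Step 4: x=[3.7500 10.0000 14.5000 19.0000] v=[-0.5000 -1.0000 -1.0000 -2.0000]
Step 5: x=[4.7500 7.7500 14.0000 18.5000] v=[2.0000 -4.5000 -1.0000 -1.0000]
Step 6: x=[4.8750 8.7500 11.7500 18.5000] v=[0.2500 2.0000 -4.5000 0.0000]
Step 7: x=[4.5000 8.8750 13.2500 16.7500] v=[-0.7500 0.2500 3.0000 -3.5000]
Max displacement = 3.2500

Answer: 3.2500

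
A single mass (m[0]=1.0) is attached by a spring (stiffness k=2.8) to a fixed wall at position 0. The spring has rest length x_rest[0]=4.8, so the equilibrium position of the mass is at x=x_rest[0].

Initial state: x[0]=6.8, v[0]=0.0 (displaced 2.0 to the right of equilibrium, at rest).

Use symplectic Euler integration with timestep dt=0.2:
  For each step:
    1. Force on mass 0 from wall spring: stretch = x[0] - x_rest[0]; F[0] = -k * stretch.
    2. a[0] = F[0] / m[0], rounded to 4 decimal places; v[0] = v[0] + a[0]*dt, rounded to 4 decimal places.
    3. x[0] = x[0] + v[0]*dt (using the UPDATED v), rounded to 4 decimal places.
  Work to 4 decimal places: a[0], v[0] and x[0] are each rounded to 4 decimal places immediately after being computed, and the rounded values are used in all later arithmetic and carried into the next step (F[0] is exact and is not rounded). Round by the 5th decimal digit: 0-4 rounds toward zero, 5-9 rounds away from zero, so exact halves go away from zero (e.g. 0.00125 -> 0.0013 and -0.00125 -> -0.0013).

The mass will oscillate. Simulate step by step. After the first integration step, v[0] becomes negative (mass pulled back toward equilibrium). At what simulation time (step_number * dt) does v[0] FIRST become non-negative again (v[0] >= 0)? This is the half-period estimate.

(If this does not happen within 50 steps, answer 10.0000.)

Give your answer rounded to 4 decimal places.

Answer: 2.0000

Derivation:
Step 0: x=[6.8000] v=[0.0000]
Step 1: x=[6.5760] v=[-1.1200]
Step 2: x=[6.1531] v=[-2.1146]
Step 3: x=[5.5786] v=[-2.8723]
Step 4: x=[4.9169] v=[-3.3083]
Step 5: x=[4.2421] v=[-3.3738]
Step 6: x=[3.6298] v=[-3.0614]
Step 7: x=[3.1486] v=[-2.4061]
Step 8: x=[2.8523] v=[-1.4813]
Step 9: x=[2.7742] v=[-0.3906]
Step 10: x=[2.9230] v=[0.7438]
First v>=0 after going negative at step 10, time=2.0000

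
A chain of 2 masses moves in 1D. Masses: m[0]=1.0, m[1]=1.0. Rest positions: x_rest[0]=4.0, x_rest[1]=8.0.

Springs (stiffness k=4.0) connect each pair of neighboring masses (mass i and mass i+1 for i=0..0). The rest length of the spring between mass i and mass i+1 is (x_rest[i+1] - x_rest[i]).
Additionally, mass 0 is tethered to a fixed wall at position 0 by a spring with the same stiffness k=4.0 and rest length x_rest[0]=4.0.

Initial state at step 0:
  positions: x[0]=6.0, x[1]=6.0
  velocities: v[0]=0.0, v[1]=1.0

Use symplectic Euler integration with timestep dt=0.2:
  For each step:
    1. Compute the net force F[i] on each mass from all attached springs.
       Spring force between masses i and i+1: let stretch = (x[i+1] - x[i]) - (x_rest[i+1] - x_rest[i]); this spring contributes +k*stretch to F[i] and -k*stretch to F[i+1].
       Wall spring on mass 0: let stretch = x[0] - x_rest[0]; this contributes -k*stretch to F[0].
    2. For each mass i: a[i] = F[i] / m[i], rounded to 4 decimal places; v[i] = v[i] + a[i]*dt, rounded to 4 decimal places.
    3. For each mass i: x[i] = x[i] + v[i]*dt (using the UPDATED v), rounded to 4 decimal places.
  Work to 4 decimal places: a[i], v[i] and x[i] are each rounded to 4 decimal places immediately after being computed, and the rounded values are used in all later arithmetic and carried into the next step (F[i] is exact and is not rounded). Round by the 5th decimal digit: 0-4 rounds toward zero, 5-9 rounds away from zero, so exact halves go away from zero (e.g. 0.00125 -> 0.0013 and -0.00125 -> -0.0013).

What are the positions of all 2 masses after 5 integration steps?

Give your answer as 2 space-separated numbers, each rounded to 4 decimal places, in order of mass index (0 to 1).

Step 0: x=[6.0000 6.0000] v=[0.0000 1.0000]
Step 1: x=[5.0400 6.8400] v=[-4.8000 4.2000]
Step 2: x=[3.5616 8.0320] v=[-7.3920 5.9600]
Step 3: x=[2.2286 9.1487] v=[-6.6650 5.5837]
Step 4: x=[1.6462 9.7982] v=[-2.9118 3.2476]
Step 5: x=[2.1048 9.7834] v=[2.2928 -0.0740]

Answer: 2.1048 9.7834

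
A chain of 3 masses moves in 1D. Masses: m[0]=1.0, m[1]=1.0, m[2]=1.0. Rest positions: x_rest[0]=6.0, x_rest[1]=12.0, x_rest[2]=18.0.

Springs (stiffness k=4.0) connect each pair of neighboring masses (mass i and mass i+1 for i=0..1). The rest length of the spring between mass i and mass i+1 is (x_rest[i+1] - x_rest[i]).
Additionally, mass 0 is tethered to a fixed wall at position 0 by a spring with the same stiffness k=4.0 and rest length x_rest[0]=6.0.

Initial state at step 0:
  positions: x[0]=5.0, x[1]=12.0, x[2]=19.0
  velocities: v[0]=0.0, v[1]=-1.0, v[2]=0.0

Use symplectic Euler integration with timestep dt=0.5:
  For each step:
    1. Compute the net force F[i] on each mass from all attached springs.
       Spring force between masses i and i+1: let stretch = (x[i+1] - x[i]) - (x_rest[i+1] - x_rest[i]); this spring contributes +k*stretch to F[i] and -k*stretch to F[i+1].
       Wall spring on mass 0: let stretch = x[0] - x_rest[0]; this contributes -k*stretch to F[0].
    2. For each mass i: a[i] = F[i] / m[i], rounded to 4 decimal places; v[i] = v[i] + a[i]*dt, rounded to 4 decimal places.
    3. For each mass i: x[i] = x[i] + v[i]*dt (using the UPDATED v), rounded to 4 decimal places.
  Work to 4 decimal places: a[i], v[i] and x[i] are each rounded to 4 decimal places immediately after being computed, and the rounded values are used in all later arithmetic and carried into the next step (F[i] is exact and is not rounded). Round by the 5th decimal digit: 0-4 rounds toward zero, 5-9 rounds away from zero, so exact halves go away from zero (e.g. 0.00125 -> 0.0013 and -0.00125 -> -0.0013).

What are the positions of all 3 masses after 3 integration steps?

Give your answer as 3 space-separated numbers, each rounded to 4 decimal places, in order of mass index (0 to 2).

Step 0: x=[5.0000 12.0000 19.0000] v=[0.0000 -1.0000 0.0000]
Step 1: x=[7.0000 11.5000 18.0000] v=[4.0000 -1.0000 -2.0000]
Step 2: x=[6.5000 13.0000 16.5000] v=[-1.0000 3.0000 -3.0000]
Step 3: x=[6.0000 11.5000 17.5000] v=[-1.0000 -3.0000 2.0000]

Answer: 6.0000 11.5000 17.5000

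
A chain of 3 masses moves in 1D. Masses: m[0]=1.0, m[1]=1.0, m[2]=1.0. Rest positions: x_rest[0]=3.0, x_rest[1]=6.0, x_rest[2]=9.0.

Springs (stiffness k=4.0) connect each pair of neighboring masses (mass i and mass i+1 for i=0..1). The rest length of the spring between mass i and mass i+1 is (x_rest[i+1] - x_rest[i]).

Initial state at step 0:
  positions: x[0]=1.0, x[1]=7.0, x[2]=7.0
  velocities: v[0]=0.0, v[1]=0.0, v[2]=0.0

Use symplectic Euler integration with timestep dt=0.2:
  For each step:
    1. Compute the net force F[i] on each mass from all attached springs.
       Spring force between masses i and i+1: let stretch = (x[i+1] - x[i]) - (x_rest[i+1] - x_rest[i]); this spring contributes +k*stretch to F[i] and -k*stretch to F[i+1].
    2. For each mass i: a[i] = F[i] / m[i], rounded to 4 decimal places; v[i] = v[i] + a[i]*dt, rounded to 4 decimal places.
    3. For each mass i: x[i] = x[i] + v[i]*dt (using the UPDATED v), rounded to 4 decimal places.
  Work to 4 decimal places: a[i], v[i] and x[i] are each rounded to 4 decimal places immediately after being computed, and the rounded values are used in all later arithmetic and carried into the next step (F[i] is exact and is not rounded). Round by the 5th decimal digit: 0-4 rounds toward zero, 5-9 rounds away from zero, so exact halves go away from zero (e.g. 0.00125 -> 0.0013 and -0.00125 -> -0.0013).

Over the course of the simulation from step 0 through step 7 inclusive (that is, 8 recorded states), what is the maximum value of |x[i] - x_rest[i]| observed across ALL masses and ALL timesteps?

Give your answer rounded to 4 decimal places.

Answer: 3.1301

Derivation:
Step 0: x=[1.0000 7.0000 7.0000] v=[0.0000 0.0000 0.0000]
Step 1: x=[1.4800 6.0400 7.4800] v=[2.4000 -4.8000 2.4000]
Step 2: x=[2.2096 4.5808 8.2096] v=[3.6480 -7.2960 3.6480]
Step 3: x=[2.8386 3.3228 8.8386] v=[3.1450 -6.2899 3.1450]
Step 4: x=[3.0651 2.8699 9.0651] v=[1.1324 -2.2646 1.1324]
Step 5: x=[2.7803 3.4394 8.7803] v=[-1.4238 2.8477 -1.4238]
Step 6: x=[2.1210 4.7580 8.1210] v=[-3.2965 6.5931 -3.2965]
Step 7: x=[1.4036 6.1928 7.4036] v=[-3.5869 7.1739 -3.5869]
Max displacement = 3.1301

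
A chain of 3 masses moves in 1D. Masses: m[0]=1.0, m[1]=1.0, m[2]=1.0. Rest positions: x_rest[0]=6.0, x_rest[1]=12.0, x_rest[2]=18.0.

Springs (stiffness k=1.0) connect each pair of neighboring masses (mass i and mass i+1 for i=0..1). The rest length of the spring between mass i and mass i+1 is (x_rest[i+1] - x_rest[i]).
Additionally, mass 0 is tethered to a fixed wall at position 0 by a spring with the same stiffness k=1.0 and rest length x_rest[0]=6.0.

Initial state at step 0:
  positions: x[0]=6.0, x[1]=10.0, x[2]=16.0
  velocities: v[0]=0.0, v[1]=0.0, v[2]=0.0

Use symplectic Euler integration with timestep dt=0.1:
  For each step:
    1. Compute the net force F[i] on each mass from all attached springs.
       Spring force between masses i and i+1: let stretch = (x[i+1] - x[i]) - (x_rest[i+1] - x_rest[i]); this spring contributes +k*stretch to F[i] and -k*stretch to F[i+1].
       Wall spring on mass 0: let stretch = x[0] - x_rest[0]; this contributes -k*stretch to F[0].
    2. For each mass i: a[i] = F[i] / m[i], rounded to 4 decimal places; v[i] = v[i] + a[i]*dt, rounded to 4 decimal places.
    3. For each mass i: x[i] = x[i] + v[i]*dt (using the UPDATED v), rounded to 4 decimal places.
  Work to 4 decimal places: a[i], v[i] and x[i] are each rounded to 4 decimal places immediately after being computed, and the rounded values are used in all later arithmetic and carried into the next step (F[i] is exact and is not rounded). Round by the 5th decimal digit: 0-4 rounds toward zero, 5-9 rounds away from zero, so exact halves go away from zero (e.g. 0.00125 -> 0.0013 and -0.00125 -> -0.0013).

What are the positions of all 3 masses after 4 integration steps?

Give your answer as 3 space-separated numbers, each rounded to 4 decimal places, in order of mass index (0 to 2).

Answer: 5.8089 10.1911 16.0030

Derivation:
Step 0: x=[6.0000 10.0000 16.0000] v=[0.0000 0.0000 0.0000]
Step 1: x=[5.9800 10.0200 16.0000] v=[-0.2000 0.2000 0.0000]
Step 2: x=[5.9406 10.0594 16.0002] v=[-0.3940 0.3940 0.0020]
Step 3: x=[5.8830 10.1170 16.0010] v=[-0.5762 0.5762 0.0079]
Step 4: x=[5.8089 10.1911 16.0030] v=[-0.7411 0.7412 0.0195]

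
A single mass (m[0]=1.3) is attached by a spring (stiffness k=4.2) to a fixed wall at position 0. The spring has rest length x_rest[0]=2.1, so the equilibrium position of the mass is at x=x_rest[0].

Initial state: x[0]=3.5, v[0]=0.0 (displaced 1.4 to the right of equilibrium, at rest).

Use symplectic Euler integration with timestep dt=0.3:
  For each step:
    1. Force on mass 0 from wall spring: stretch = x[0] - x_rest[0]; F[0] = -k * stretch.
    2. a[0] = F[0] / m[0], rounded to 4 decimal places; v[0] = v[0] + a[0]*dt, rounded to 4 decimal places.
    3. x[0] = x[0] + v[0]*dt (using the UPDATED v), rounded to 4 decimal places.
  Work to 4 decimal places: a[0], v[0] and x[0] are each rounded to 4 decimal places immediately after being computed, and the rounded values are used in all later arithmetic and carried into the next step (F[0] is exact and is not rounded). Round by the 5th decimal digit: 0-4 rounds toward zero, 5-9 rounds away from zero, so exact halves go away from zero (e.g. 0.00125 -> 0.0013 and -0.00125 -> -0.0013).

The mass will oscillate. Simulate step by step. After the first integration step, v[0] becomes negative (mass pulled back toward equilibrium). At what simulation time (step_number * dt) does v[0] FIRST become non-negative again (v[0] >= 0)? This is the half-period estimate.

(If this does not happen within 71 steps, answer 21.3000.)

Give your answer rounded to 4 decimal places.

Answer: 1.8000

Derivation:
Step 0: x=[3.5000] v=[0.0000]
Step 1: x=[3.0929] v=[-1.3569]
Step 2: x=[2.3971] v=[-2.3192]
Step 3: x=[1.6149] v=[-2.6072]
Step 4: x=[0.9738] v=[-2.1370]
Step 5: x=[0.6602] v=[-1.0455]
Step 6: x=[0.7652] v=[0.3500]
First v>=0 after going negative at step 6, time=1.8000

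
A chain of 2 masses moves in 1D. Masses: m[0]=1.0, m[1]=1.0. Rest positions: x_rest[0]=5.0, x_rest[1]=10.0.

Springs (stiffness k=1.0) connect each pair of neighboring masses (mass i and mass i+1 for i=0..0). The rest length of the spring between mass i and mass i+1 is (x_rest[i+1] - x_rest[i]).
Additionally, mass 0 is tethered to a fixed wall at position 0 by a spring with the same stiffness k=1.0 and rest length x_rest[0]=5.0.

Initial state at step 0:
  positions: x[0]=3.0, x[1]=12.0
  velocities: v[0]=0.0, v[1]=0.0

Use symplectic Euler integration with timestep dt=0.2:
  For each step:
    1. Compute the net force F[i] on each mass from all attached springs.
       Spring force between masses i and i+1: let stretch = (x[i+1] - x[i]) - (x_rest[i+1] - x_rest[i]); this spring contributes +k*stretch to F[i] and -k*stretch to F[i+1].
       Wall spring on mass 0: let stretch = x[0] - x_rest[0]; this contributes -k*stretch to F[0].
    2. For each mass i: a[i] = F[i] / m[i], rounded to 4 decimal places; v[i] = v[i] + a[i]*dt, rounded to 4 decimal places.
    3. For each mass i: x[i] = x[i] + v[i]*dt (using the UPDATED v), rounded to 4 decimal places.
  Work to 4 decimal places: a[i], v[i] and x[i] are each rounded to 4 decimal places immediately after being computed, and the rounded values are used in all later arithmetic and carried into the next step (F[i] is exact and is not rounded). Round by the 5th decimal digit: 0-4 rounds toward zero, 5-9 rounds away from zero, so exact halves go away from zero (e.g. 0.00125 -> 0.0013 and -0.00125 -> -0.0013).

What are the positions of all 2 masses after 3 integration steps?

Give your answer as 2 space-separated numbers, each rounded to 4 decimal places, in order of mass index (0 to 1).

Step 0: x=[3.0000 12.0000] v=[0.0000 0.0000]
Step 1: x=[3.2400 11.8400] v=[1.2000 -0.8000]
Step 2: x=[3.6944 11.5360] v=[2.2720 -1.5200]
Step 3: x=[4.3147 11.1183] v=[3.1014 -2.0883]

Answer: 4.3147 11.1183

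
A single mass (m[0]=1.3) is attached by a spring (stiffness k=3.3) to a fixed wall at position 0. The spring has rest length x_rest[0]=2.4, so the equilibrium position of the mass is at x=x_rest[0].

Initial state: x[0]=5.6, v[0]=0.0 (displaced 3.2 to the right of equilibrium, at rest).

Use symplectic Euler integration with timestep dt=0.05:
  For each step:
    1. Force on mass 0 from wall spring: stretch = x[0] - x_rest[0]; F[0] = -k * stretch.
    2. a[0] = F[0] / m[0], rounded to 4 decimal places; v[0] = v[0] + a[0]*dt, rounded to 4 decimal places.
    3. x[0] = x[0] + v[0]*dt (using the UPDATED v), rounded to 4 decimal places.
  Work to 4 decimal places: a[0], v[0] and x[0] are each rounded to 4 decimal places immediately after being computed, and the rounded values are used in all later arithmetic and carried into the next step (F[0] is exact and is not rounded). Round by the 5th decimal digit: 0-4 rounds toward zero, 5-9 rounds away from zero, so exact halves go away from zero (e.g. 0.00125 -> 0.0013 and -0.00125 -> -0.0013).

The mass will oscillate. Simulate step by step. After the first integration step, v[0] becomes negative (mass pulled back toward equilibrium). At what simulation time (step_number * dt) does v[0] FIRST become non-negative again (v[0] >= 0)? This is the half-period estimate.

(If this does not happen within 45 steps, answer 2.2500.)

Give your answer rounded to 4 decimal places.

Answer: 2.0000

Derivation:
Step 0: x=[5.6000] v=[0.0000]
Step 1: x=[5.5797] v=[-0.4062]
Step 2: x=[5.5392] v=[-0.8098]
Step 3: x=[5.4788] v=[-1.2082]
Step 4: x=[5.3989] v=[-1.5990]
Step 5: x=[5.2999] v=[-1.9796]
Step 6: x=[5.1825] v=[-2.3477]
Step 7: x=[5.0475] v=[-2.7009]
Step 8: x=[4.8957] v=[-3.0369]
Step 9: x=[4.7280] v=[-3.3537]
Step 10: x=[4.5455] v=[-3.6492]
Step 11: x=[4.3494] v=[-3.9215]
Step 12: x=[4.1410] v=[-4.1689]
Step 13: x=[3.9215] v=[-4.3899]
Step 14: x=[3.6924] v=[-4.5830]
Step 15: x=[3.4551] v=[-4.7470]
Step 16: x=[3.2111] v=[-4.8809]
Step 17: x=[2.9619] v=[-4.9838]
Step 18: x=[2.7091] v=[-5.0551]
Step 19: x=[2.4544] v=[-5.0943]
Step 20: x=[2.1993] v=[-5.1012]
Step 21: x=[1.9455] v=[-5.0757]
Step 22: x=[1.6946] v=[-5.0180]
Step 23: x=[1.4482] v=[-4.9285]
Step 24: x=[1.2078] v=[-4.8077]
Step 25: x=[0.9750] v=[-4.6564]
Step 26: x=[0.7512] v=[-4.4755]
Step 27: x=[0.5379] v=[-4.2662]
Step 28: x=[0.3364] v=[-4.0299]
Step 29: x=[0.1480] v=[-3.7680]
Step 30: x=[-0.0261] v=[-3.4822]
Step 31: x=[-0.1848] v=[-3.1743]
Step 32: x=[-0.3271] v=[-2.8462]
Step 33: x=[-0.4521] v=[-2.5001]
Step 34: x=[-0.5590] v=[-2.1381]
Step 35: x=[-0.6471] v=[-1.7625]
Step 36: x=[-0.7159] v=[-1.3758]
Step 37: x=[-0.7649] v=[-0.9803]
Step 38: x=[-0.7938] v=[-0.5786]
Step 39: x=[-0.8025] v=[-0.1732]
Step 40: x=[-0.7908] v=[0.2333]
First v>=0 after going negative at step 40, time=2.0000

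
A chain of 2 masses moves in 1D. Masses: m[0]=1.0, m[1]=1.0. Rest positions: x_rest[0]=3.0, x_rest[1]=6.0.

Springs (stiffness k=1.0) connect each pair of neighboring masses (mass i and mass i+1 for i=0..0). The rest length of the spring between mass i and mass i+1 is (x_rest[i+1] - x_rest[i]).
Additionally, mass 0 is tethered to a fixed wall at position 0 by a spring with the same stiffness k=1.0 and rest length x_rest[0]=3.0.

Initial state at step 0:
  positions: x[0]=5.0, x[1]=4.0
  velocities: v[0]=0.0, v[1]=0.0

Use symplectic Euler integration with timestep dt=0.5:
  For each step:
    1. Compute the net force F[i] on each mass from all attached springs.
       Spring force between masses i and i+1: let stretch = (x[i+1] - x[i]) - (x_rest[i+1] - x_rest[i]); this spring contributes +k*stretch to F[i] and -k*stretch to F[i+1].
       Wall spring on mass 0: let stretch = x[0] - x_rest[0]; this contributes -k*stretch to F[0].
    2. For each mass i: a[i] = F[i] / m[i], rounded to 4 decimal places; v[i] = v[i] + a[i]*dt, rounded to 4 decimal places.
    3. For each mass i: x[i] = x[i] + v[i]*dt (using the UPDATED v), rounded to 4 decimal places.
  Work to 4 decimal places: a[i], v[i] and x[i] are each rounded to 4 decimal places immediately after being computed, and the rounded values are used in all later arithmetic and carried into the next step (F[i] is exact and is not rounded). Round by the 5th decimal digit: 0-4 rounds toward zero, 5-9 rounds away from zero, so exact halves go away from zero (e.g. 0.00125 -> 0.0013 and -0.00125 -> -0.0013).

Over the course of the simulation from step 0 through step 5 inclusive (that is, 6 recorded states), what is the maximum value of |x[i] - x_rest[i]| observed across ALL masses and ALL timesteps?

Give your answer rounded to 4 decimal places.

Step 0: x=[5.0000 4.0000] v=[0.0000 0.0000]
Step 1: x=[3.5000 5.0000] v=[-3.0000 2.0000]
Step 2: x=[1.5000 6.3750] v=[-4.0000 2.7500]
Step 3: x=[0.3438 7.2813] v=[-2.3125 1.8125]
Step 4: x=[0.8360 7.2032] v=[0.9844 -0.1563]
Step 5: x=[2.7110 6.2833] v=[3.7500 -1.8399]
Max displacement = 2.6562

Answer: 2.6562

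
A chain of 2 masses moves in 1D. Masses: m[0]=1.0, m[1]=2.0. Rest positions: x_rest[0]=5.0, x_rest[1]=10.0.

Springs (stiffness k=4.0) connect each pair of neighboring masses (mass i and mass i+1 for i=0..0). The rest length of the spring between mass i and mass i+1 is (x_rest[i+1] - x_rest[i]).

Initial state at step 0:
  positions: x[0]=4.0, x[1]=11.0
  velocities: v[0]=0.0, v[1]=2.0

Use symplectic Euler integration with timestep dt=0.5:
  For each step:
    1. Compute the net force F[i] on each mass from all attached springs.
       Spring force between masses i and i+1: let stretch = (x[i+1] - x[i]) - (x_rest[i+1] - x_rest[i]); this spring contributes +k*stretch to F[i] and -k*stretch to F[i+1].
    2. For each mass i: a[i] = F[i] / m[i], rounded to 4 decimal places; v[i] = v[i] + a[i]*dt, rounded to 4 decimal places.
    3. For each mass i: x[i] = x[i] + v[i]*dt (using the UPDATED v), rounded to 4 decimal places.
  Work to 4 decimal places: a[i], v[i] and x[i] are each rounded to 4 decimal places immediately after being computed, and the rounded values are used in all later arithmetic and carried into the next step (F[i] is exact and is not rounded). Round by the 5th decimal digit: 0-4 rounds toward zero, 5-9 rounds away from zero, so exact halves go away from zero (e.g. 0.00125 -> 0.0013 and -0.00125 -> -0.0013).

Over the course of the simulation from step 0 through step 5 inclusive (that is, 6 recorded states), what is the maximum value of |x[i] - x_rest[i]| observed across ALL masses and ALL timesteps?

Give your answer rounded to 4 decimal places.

Step 0: x=[4.0000 11.0000] v=[0.0000 2.0000]
Step 1: x=[6.0000 11.0000] v=[4.0000 0.0000]
Step 2: x=[8.0000 11.0000] v=[4.0000 0.0000]
Step 3: x=[8.0000 12.0000] v=[0.0000 2.0000]
Step 4: x=[7.0000 13.5000] v=[-2.0000 3.0000]
Step 5: x=[7.5000 14.2500] v=[1.0000 1.5000]
Max displacement = 4.2500

Answer: 4.2500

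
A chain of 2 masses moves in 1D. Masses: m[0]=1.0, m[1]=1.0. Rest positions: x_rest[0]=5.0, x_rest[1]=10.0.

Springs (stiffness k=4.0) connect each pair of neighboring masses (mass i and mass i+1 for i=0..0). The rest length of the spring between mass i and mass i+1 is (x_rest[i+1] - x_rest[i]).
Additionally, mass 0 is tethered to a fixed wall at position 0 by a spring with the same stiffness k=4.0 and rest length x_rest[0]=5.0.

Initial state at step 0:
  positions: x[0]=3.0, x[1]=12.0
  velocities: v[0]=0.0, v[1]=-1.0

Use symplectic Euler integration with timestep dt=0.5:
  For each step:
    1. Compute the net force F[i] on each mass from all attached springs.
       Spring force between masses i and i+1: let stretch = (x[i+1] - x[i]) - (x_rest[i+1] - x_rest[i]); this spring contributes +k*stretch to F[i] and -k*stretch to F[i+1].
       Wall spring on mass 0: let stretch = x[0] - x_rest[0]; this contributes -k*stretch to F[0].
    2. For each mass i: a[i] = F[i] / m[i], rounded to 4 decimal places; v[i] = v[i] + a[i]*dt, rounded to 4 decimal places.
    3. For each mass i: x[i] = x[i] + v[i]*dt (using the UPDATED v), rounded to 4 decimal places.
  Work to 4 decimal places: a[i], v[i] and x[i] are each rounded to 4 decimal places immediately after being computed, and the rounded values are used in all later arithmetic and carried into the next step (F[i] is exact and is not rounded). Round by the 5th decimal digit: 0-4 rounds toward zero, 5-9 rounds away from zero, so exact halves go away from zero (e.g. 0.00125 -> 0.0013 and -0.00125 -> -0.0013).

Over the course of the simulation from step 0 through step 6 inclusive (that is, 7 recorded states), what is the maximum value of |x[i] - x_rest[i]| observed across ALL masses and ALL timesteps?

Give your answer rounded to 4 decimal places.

Answer: 4.5000

Derivation:
Step 0: x=[3.0000 12.0000] v=[0.0000 -1.0000]
Step 1: x=[9.0000 7.5000] v=[12.0000 -9.0000]
Step 2: x=[4.5000 9.5000] v=[-9.0000 4.0000]
Step 3: x=[0.5000 11.5000] v=[-8.0000 4.0000]
Step 4: x=[7.0000 7.5000] v=[13.0000 -8.0000]
Step 5: x=[7.0000 8.0000] v=[0.0000 1.0000]
Step 6: x=[1.0000 12.5000] v=[-12.0000 9.0000]
Max displacement = 4.5000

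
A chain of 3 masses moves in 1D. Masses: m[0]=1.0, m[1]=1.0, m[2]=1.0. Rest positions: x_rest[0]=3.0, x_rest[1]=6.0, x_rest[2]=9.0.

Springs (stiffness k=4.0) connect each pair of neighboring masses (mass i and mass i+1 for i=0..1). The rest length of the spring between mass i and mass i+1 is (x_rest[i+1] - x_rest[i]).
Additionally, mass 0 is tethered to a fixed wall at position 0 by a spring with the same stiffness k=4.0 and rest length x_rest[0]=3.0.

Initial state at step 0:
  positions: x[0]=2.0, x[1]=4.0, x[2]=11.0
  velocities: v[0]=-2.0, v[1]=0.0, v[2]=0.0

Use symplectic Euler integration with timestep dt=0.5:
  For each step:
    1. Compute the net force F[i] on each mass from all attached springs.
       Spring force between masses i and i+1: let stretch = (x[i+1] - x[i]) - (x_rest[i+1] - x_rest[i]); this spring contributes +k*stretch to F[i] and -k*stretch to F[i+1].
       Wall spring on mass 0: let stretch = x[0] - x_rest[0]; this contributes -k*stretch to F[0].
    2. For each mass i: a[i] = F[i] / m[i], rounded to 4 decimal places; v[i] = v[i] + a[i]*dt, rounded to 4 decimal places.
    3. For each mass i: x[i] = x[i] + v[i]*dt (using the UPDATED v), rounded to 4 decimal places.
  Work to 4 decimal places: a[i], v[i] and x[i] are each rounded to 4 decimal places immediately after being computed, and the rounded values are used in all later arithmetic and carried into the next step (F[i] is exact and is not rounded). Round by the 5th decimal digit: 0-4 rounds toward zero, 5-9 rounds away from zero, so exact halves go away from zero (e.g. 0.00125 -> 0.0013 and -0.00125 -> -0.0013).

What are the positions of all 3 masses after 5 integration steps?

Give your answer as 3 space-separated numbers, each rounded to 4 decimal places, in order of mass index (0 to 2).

Step 0: x=[2.0000 4.0000 11.0000] v=[-2.0000 0.0000 0.0000]
Step 1: x=[1.0000 9.0000 7.0000] v=[-2.0000 10.0000 -8.0000]
Step 2: x=[7.0000 4.0000 8.0000] v=[12.0000 -10.0000 2.0000]
Step 3: x=[3.0000 6.0000 8.0000] v=[-8.0000 4.0000 0.0000]
Step 4: x=[-1.0000 7.0000 9.0000] v=[-8.0000 2.0000 2.0000]
Step 5: x=[4.0000 2.0000 11.0000] v=[10.0000 -10.0000 4.0000]

Answer: 4.0000 2.0000 11.0000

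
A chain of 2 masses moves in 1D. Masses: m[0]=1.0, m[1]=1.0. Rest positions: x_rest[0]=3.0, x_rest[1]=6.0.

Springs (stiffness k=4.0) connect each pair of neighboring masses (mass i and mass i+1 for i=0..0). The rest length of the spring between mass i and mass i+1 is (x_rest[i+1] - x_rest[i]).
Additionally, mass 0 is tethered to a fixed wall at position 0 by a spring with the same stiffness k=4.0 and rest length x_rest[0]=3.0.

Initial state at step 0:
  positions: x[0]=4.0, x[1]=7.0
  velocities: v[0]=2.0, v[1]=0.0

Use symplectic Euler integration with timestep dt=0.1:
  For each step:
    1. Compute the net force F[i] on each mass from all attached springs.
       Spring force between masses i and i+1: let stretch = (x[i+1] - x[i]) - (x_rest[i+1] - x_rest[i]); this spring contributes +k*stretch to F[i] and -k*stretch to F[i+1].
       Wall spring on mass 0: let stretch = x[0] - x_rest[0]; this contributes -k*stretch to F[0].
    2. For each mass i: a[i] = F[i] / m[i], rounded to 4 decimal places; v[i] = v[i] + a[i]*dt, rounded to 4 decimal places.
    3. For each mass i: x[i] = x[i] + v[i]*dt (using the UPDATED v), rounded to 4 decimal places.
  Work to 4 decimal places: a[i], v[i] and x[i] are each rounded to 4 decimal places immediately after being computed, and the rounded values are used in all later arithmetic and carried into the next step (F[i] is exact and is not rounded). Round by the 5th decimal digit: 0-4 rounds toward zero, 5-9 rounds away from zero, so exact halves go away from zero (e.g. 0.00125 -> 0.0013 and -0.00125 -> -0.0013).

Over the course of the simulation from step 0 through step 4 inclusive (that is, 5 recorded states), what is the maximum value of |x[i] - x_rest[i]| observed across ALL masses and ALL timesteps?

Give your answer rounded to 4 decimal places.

Answer: 1.3133

Derivation:
Step 0: x=[4.0000 7.0000] v=[2.0000 0.0000]
Step 1: x=[4.1600 7.0000] v=[1.6000 0.0000]
Step 2: x=[4.2672 7.0064] v=[1.0720 0.0640]
Step 3: x=[4.3133 7.0232] v=[0.4608 0.1683]
Step 4: x=[4.2952 7.0516] v=[-0.1806 0.2843]
Max displacement = 1.3133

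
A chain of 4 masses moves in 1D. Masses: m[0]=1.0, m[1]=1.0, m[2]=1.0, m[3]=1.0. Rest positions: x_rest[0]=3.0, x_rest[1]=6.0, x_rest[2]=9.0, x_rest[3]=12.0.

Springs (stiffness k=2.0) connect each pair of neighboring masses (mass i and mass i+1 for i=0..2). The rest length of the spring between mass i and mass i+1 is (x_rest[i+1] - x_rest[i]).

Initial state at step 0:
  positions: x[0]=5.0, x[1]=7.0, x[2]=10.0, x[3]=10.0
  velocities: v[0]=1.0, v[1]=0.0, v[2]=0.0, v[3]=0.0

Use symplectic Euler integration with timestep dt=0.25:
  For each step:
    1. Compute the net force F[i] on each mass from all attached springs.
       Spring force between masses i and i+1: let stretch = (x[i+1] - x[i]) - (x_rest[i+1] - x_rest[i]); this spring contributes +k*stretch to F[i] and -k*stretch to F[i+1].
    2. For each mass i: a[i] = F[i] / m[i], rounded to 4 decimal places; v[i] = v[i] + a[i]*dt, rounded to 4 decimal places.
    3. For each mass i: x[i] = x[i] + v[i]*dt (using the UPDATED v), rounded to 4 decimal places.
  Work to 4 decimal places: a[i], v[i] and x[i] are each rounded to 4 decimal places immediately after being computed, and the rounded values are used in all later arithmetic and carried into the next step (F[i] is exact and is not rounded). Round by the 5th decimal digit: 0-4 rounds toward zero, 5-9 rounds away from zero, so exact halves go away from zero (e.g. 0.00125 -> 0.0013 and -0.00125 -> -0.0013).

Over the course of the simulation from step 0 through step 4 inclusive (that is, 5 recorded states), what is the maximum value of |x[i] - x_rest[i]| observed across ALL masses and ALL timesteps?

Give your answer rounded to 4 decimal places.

Step 0: x=[5.0000 7.0000 10.0000 10.0000] v=[1.0000 0.0000 0.0000 0.0000]
Step 1: x=[5.1250 7.1250 9.6250 10.3750] v=[0.5000 0.5000 -1.5000 1.5000]
Step 2: x=[5.1250 7.3125 9.0313 11.0313] v=[0.0000 0.7500 -2.3750 2.6250]
Step 3: x=[5.0234 7.4414 8.4727 11.8126] v=[-0.4063 0.5157 -2.2344 3.1250]
Step 4: x=[4.8491 7.3970 8.2027 12.5514] v=[-0.6973 -0.1777 -1.0801 2.9551]
Max displacement = 2.1250

Answer: 2.1250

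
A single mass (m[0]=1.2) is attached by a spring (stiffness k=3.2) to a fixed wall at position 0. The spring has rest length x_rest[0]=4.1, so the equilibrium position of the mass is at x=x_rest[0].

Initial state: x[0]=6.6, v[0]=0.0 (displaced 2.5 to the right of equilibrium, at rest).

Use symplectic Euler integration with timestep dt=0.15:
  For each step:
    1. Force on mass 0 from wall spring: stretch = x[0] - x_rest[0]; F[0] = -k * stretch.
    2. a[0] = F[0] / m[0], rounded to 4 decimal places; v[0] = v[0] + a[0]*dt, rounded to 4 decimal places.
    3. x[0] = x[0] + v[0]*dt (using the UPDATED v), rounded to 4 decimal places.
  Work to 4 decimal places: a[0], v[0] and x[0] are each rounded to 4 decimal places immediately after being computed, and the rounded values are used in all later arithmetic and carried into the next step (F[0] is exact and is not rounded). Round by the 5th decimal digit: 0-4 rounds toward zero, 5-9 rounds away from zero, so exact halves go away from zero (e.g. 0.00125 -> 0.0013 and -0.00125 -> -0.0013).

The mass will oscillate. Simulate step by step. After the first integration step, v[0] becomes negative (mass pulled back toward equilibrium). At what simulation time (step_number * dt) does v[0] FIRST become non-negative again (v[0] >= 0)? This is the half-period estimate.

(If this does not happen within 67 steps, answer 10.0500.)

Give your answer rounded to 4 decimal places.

Step 0: x=[6.6000] v=[0.0000]
Step 1: x=[6.4500] v=[-1.0000]
Step 2: x=[6.1590] v=[-1.9400]
Step 3: x=[5.7445] v=[-2.7636]
Step 4: x=[5.2313] v=[-3.4214]
Step 5: x=[4.6502] v=[-3.8739]
Step 6: x=[4.0361] v=[-4.0940]
Step 7: x=[3.4258] v=[-4.0684]
Step 8: x=[2.8560] v=[-3.7987]
Step 9: x=[2.3608] v=[-3.3011]
Step 10: x=[1.9700] v=[-2.6054]
Step 11: x=[1.7070] v=[-1.7534]
Step 12: x=[1.5876] v=[-0.7962]
Step 13: x=[1.6189] v=[0.2088]
First v>=0 after going negative at step 13, time=1.9500

Answer: 1.9500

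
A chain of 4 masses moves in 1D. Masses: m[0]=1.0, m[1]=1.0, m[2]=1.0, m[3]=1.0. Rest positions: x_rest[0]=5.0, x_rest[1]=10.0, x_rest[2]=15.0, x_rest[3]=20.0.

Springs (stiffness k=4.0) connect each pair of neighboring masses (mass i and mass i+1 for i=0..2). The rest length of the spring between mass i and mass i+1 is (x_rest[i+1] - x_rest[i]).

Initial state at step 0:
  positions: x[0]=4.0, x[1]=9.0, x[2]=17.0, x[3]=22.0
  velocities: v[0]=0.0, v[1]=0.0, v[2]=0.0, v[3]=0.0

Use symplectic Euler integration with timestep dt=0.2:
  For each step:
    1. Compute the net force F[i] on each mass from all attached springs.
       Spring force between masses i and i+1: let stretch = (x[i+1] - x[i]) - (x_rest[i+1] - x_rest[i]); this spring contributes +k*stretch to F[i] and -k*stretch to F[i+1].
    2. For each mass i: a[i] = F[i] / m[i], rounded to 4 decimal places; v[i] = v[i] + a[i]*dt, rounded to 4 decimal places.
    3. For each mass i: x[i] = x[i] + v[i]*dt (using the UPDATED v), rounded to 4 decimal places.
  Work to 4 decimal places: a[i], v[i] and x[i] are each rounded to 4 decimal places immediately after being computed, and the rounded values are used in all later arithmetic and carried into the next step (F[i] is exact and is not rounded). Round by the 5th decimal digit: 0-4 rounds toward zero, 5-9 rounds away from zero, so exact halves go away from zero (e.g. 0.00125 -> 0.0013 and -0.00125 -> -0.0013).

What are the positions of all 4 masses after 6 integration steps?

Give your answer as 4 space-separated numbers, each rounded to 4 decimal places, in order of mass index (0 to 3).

Step 0: x=[4.0000 9.0000 17.0000 22.0000] v=[0.0000 0.0000 0.0000 0.0000]
Step 1: x=[4.0000 9.4800 16.5200 22.0000] v=[0.0000 2.4000 -2.4000 0.0000]
Step 2: x=[4.0768 10.2096 15.7904 21.9232] v=[0.3840 3.6480 -3.6480 -0.3840]
Step 3: x=[4.3348 10.8509 15.1491 21.6652] v=[1.2902 3.2064 -3.2064 -1.2902]
Step 4: x=[4.8354 11.1373 14.8627 21.1646] v=[2.5031 1.4321 -1.4321 -2.5031]
Step 5: x=[5.5443 11.0115 14.9885 20.4557] v=[3.5446 -0.6291 0.6291 -3.5446]
Step 6: x=[6.3280 10.6472 15.3528 19.6720] v=[3.9184 -1.8213 1.8213 -3.9184]

Answer: 6.3280 10.6472 15.3528 19.6720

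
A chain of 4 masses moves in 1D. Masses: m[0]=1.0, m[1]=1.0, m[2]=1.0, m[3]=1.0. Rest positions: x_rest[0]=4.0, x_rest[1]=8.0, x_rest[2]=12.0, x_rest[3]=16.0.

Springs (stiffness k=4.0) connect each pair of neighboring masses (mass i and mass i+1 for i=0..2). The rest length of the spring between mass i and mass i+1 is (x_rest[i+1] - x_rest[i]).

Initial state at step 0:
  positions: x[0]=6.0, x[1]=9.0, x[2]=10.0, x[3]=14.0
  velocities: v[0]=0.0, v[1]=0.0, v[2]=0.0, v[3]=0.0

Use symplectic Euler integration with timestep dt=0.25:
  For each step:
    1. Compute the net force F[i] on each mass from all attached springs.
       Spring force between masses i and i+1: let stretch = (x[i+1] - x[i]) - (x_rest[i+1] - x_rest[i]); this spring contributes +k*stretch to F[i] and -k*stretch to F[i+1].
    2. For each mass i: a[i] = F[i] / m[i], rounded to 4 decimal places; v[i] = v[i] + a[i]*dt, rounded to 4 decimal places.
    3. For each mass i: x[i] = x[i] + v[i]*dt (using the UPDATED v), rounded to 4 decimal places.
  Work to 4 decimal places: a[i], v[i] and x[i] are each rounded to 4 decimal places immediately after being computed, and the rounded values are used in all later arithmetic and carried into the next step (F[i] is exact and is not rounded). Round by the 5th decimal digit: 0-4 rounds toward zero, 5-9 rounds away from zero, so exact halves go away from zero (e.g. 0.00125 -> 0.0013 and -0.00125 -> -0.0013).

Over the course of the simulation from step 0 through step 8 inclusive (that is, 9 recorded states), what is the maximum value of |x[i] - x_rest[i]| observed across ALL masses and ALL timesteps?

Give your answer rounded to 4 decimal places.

Answer: 2.4450

Derivation:
Step 0: x=[6.0000 9.0000 10.0000 14.0000] v=[0.0000 0.0000 0.0000 0.0000]
Step 1: x=[5.7500 8.5000 10.7500 14.0000] v=[-1.0000 -2.0000 3.0000 0.0000]
Step 2: x=[5.1875 7.8750 11.7500 14.1875] v=[-2.2500 -2.5000 4.0000 0.7500]
Step 3: x=[4.2969 7.5469 12.3906 14.7656] v=[-3.5625 -1.3125 2.5625 2.3125]
Step 4: x=[3.2188 7.6172 12.4141 15.7500] v=[-4.3125 0.2812 0.0938 3.9375]
Step 5: x=[2.2403 7.7871 12.0723 16.9004] v=[-3.9141 0.6797 -1.3672 4.6016]
Step 6: x=[1.6485 7.6416 11.8662 17.8438] v=[-2.3673 -0.5819 -0.8243 3.7735]
Step 7: x=[1.5550 7.0540 12.0984 18.2928] v=[-0.3742 -2.3504 0.9287 1.7959]
Step 8: x=[1.8362 6.3528 12.6181 18.1932] v=[1.1248 -2.8050 2.0787 -0.3985]
Max displacement = 2.4450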